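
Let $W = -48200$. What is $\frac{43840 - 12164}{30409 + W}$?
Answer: $- \frac{31676}{17791} \approx -1.7805$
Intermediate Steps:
$\frac{43840 - 12164}{30409 + W} = \frac{43840 - 12164}{30409 - 48200} = \frac{31676}{-17791} = 31676 \left(- \frac{1}{17791}\right) = - \frac{31676}{17791}$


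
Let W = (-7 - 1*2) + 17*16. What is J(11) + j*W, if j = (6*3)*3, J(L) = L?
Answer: 14213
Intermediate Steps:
W = 263 (W = (-7 - 2) + 272 = -9 + 272 = 263)
j = 54 (j = 18*3 = 54)
J(11) + j*W = 11 + 54*263 = 11 + 14202 = 14213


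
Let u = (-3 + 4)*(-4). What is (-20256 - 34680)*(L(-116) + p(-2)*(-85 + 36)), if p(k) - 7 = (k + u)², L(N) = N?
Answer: 122122728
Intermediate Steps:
u = -4 (u = 1*(-4) = -4)
p(k) = 7 + (-4 + k)² (p(k) = 7 + (k - 4)² = 7 + (-4 + k)²)
(-20256 - 34680)*(L(-116) + p(-2)*(-85 + 36)) = (-20256 - 34680)*(-116 + (7 + (-4 - 2)²)*(-85 + 36)) = -54936*(-116 + (7 + (-6)²)*(-49)) = -54936*(-116 + (7 + 36)*(-49)) = -54936*(-116 + 43*(-49)) = -54936*(-116 - 2107) = -54936*(-2223) = 122122728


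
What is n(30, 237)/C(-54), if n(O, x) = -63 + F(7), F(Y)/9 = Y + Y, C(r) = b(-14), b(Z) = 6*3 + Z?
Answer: 63/4 ≈ 15.750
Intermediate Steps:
b(Z) = 18 + Z
C(r) = 4 (C(r) = 18 - 14 = 4)
F(Y) = 18*Y (F(Y) = 9*(Y + Y) = 9*(2*Y) = 18*Y)
n(O, x) = 63 (n(O, x) = -63 + 18*7 = -63 + 126 = 63)
n(30, 237)/C(-54) = 63/4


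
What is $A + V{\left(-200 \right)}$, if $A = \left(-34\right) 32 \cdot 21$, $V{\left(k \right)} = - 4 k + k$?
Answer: $-22248$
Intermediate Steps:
$V{\left(k \right)} = - 3 k$
$A = -22848$ ($A = \left(-1088\right) 21 = -22848$)
$A + V{\left(-200 \right)} = -22848 - -600 = -22848 + 600 = -22248$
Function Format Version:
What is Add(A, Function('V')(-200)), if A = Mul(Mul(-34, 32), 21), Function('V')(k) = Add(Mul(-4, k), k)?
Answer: -22248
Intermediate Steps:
Function('V')(k) = Mul(-3, k)
A = -22848 (A = Mul(-1088, 21) = -22848)
Add(A, Function('V')(-200)) = Add(-22848, Mul(-3, -200)) = Add(-22848, 600) = -22248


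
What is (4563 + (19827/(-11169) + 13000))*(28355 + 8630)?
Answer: 806031857800/1241 ≈ 6.4950e+8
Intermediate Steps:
(4563 + (19827/(-11169) + 13000))*(28355 + 8630) = (4563 + (19827*(-1/11169) + 13000))*36985 = (4563 + (-2203/1241 + 13000))*36985 = (4563 + 16130797/1241)*36985 = (21793480/1241)*36985 = 806031857800/1241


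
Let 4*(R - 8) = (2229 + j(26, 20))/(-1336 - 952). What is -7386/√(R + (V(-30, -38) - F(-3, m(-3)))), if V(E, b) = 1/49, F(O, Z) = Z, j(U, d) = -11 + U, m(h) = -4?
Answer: -206808*√1560169/120013 ≈ -2152.4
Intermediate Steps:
V(E, b) = 1/49
R = 1613/208 (R = 8 + ((2229 + (-11 + 26))/(-1336 - 952))/4 = 8 + ((2229 + 15)/(-2288))/4 = 8 + (2244*(-1/2288))/4 = 8 + (¼)*(-51/52) = 8 - 51/208 = 1613/208 ≈ 7.7548)
-7386/√(R + (V(-30, -38) - F(-3, m(-3)))) = -7386/√(1613/208 + (1/49 - 1*(-4))) = -7386/√(1613/208 + (1/49 + 4)) = -7386/√(1613/208 + 197/49) = -7386*28*√1560169/120013 = -206808*√1560169/120013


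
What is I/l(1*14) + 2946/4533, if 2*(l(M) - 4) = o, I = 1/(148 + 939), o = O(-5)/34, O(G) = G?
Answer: 285107626/438536019 ≈ 0.65014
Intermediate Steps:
o = -5/34 ≈ -0.14706
I = 1/1087 ≈ 0.00091996
l(M) = 267/68 (l(M) = 4 + (½)*(-5/34) = 4 - 5/68 = 267/68)
I/l(1*14) + 2946/4533 = 1/(1087*(267/68)) + 2946/4533 = (1/1087)*(68/267) + 2946*(1/4533) = 68/290229 + 982/1511 = 285107626/438536019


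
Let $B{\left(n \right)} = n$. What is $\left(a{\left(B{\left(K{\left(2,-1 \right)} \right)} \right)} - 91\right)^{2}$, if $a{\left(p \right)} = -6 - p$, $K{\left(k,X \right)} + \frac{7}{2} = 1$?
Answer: $\frac{35721}{4} \approx 8930.3$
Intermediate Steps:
$K{\left(k,X \right)} = - \frac{5}{2}$ ($K{\left(k,X \right)} = - \frac{7}{2} + 1 = - \frac{5}{2}$)
$\left(a{\left(B{\left(K{\left(2,-1 \right)} \right)} \right)} - 91\right)^{2} = \left(\left(-6 - - \frac{5}{2}\right) - 91\right)^{2} = \left(\left(-6 + \frac{5}{2}\right) - 91\right)^{2} = \left(- \frac{7}{2} - 91\right)^{2} = \left(- \frac{189}{2}\right)^{2} = \frac{35721}{4}$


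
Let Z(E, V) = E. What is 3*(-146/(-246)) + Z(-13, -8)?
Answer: -460/41 ≈ -11.220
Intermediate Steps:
3*(-146/(-246)) + Z(-13, -8) = 3*(-146/(-246)) - 13 = 3*(-146*(-1/246)) - 13 = 3*(73/123) - 13 = 73/41 - 13 = -460/41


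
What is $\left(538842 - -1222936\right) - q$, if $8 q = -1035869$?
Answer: $\frac{15130093}{8} \approx 1.8913 \cdot 10^{6}$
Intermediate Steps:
$q = - \frac{1035869}{8}$ ($q = \frac{1}{8} \left(-1035869\right) = - \frac{1035869}{8} \approx -1.2948 \cdot 10^{5}$)
$\left(538842 - -1222936\right) - q = \left(538842 - -1222936\right) - - \frac{1035869}{8} = \left(538842 + 1222936\right) + \frac{1035869}{8} = 1761778 + \frac{1035869}{8} = \frac{15130093}{8}$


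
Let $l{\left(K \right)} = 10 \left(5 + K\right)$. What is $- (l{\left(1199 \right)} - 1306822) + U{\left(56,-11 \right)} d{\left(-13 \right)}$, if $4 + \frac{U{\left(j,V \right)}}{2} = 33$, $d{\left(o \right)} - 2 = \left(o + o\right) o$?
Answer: $1314502$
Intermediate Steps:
$d{\left(o \right)} = 2 + 2 o^{2}$ ($d{\left(o \right)} = 2 + \left(o + o\right) o = 2 + 2 o o = 2 + 2 o^{2}$)
$U{\left(j,V \right)} = 58$ ($U{\left(j,V \right)} = -8 + 2 \cdot 33 = -8 + 66 = 58$)
$l{\left(K \right)} = 50 + 10 K$
$- (l{\left(1199 \right)} - 1306822) + U{\left(56,-11 \right)} d{\left(-13 \right)} = - (\left(50 + 10 \cdot 1199\right) - 1306822) + 58 \left(2 + 2 \left(-13\right)^{2}\right) = - (\left(50 + 11990\right) - 1306822) + 58 \left(2 + 2 \cdot 169\right) = - (12040 - 1306822) + 58 \left(2 + 338\right) = \left(-1\right) \left(-1294782\right) + 58 \cdot 340 = 1294782 + 19720 = 1314502$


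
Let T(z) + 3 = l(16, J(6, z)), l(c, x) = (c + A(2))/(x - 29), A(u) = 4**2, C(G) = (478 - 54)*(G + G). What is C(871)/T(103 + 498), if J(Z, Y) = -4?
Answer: -24374064/131 ≈ -1.8606e+5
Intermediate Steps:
C(G) = 848*G (C(G) = 424*(2*G) = 848*G)
A(u) = 16
l(c, x) = (16 + c)/(-29 + x) (l(c, x) = (c + 16)/(x - 29) = (16 + c)/(-29 + x))
T(z) = -131/33 (T(z) = -3 + (16 + 16)/(-29 - 4) = -3 + 32/(-33) = -3 - 1/33*32 = -3 - 32/33 = -131/33)
C(871)/T(103 + 498) = (848*871)/(-131/33) = 738608*(-33/131) = -24374064/131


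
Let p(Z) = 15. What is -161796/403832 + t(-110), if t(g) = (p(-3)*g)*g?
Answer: 18323836551/100958 ≈ 1.8150e+5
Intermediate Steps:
t(g) = 15*g**2 (t(g) = (15*g)*g = 15*g**2)
-161796/403832 + t(-110) = -161796/403832 + 15*(-110)**2 = -161796*1/403832 + 15*12100 = -40449/100958 + 181500 = 18323836551/100958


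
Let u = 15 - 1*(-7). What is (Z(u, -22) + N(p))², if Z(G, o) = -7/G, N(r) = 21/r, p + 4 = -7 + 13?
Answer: 12544/121 ≈ 103.67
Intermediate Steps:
u = 22 (u = 15 + 7 = 22)
p = 2 (p = -4 + (-7 + 13) = -4 + 6 = 2)
(Z(u, -22) + N(p))² = (-7/22 + 21/2)² = (112/11)² = 12544/121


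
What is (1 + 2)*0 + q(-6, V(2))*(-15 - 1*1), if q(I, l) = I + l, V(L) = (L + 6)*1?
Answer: -32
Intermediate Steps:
V(L) = 6 + L (V(L) = (6 + L)*1 = 6 + L)
(1 + 2)*0 + q(-6, V(2))*(-15 - 1*1) = (1 + 2)*0 + (-6 + (6 + 2))*(-15 - 1*1) = 3*0 + (-6 + 8)*(-15 - 1) = 0 + 2*(-16) = 0 - 32 = -32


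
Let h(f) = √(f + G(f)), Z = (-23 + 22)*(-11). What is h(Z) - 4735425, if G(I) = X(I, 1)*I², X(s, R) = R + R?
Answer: -4735425 + √253 ≈ -4.7354e+6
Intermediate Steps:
X(s, R) = 2*R
Z = 11 (Z = -1*(-11) = 11)
G(I) = 2*I² (G(I) = (2*1)*I² = 2*I²)
h(f) = √(f + 2*f²)
h(Z) - 4735425 = √(11*(1 + 2*11)) - 4735425 = √(11*(1 + 22)) - 4735425 = √(11*23) - 4735425 = √253 - 4735425 = -4735425 + √253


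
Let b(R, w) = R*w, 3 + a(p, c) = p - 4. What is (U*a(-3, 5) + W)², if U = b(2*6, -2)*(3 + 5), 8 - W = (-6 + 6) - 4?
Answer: 3732624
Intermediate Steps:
a(p, c) = -7 + p (a(p, c) = -3 + (p - 4) = -3 + (-4 + p) = -7 + p)
W = 12 (W = 8 - ((-6 + 6) - 4) = 8 - (0 - 4) = 8 - 1*(-4) = 8 + 4 = 12)
U = -192 (U = ((2*6)*(-2))*(3 + 5) = (12*(-2))*8 = -24*8 = -192)
(U*a(-3, 5) + W)² = (-192*(-7 - 3) + 12)² = (-192*(-10) + 12)² = (1920 + 12)² = 1932² = 3732624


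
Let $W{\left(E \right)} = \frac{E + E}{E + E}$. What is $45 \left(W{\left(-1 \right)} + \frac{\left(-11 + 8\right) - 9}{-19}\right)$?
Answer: $\frac{1395}{19} \approx 73.421$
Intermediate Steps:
$W{\left(E \right)} = 1$ ($W{\left(E \right)} = \frac{2 E}{2 E} = 2 E \frac{1}{2 E} = 1$)
$45 \left(W{\left(-1 \right)} + \frac{\left(-11 + 8\right) - 9}{-19}\right) = 45 \left(1 + \frac{\left(-11 + 8\right) - 9}{-19}\right) = 45 \left(1 + \left(-3 - 9\right) \left(- \frac{1}{19}\right)\right) = 45 \left(1 - - \frac{12}{19}\right) = 45 \left(1 + \frac{12}{19}\right) = 45 \cdot \frac{31}{19} = \frac{1395}{19}$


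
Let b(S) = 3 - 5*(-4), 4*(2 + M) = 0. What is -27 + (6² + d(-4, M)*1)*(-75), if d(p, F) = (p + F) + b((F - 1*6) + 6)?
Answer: -4002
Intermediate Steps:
M = -2 (M = -2 + (¼)*0 = -2 + 0 = -2)
b(S) = 23 (b(S) = 3 + 20 = 23)
d(p, F) = 23 + F + p (d(p, F) = (p + F) + 23 = (F + p) + 23 = 23 + F + p)
-27 + (6² + d(-4, M)*1)*(-75) = -27 + (6² + (23 - 2 - 4)*1)*(-75) = -27 + (36 + 17*1)*(-75) = -27 + (36 + 17)*(-75) = -27 + 53*(-75) = -27 - 3975 = -4002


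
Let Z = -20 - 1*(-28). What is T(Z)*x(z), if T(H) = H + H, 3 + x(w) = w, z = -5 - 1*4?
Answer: -192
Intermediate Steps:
Z = 8 (Z = -20 + 28 = 8)
z = -9 (z = -5 - 4 = -9)
x(w) = -3 + w
T(H) = 2*H
T(Z)*x(z) = (2*8)*(-3 - 9) = 16*(-12) = -192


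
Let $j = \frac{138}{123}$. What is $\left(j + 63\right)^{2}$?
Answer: $\frac{6911641}{1681} \approx 4111.6$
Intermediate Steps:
$j = \frac{46}{41}$ ($j = 138 \cdot \frac{1}{123} = \frac{46}{41} \approx 1.122$)
$\left(j + 63\right)^{2} = \left(\frac{46}{41} + 63\right)^{2} = \left(\frac{2629}{41}\right)^{2} = \frac{6911641}{1681}$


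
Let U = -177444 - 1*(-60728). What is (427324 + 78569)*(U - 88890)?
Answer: -104014636158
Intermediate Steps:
U = -116716 (U = -177444 + 60728 = -116716)
(427324 + 78569)*(U - 88890) = (427324 + 78569)*(-116716 - 88890) = 505893*(-205606) = -104014636158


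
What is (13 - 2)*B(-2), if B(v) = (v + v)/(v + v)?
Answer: 11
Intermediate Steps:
B(v) = 1 (B(v) = (2*v)/((2*v)) = (2*v)*(1/(2*v)) = 1)
(13 - 2)*B(-2) = (13 - 2)*1 = 11*1 = 11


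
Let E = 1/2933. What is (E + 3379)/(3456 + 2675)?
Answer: 9910608/17982223 ≈ 0.55113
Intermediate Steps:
E = 1/2933 ≈ 0.00034095
(E + 3379)/(3456 + 2675) = (1/2933 + 3379)/(3456 + 2675) = (9910608/2933)/6131 = (9910608/2933)*(1/6131) = 9910608/17982223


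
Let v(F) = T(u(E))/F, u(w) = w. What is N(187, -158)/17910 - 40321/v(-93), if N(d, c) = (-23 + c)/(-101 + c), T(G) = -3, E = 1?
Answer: -5798135204009/4638690 ≈ -1.2500e+6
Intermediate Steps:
v(F) = -3/F
N(d, c) = (-23 + c)/(-101 + c)
N(187, -158)/17910 - 40321/v(-93) = ((-23 - 158)/(-101 - 158))/17910 - 40321/((-3/(-93))) = (-181/(-259))*(1/17910) - 40321/((-3*(-1/93))) = -1/259*(-181)*(1/17910) - 40321/1/31 = (181/259)*(1/17910) - 40321*31 = 181/4638690 - 1249951 = -5798135204009/4638690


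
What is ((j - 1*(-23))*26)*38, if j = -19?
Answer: 3952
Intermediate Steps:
((j - 1*(-23))*26)*38 = ((-19 - 1*(-23))*26)*38 = ((-19 + 23)*26)*38 = (4*26)*38 = 104*38 = 3952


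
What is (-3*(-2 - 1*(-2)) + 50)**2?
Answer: 2500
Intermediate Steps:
(-3*(-2 - 1*(-2)) + 50)**2 = (-3*(-2 + 2) + 50)**2 = (-3*0 + 50)**2 = (0 + 50)**2 = 50**2 = 2500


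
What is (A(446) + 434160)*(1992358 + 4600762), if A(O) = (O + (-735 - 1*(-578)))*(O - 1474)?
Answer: 903705772160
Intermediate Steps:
A(O) = (-1474 + O)*(-157 + O) (A(O) = (O + (-735 + 578))*(-1474 + O) = (O - 157)*(-1474 + O) = (-157 + O)*(-1474 + O) = (-1474 + O)*(-157 + O))
(A(446) + 434160)*(1992358 + 4600762) = ((231418 + 446² - 1631*446) + 434160)*(1992358 + 4600762) = ((231418 + 198916 - 727426) + 434160)*6593120 = (-297092 + 434160)*6593120 = 137068*6593120 = 903705772160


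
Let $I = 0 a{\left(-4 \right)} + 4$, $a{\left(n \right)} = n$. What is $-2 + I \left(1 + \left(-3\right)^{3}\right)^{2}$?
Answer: $2702$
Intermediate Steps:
$I = 4$ ($I = 0 \left(-4\right) + 4 = 0 + 4 = 4$)
$-2 + I \left(1 + \left(-3\right)^{3}\right)^{2} = -2 + 4 \left(1 + \left(-3\right)^{3}\right)^{2} = -2 + 4 \left(1 - 27\right)^{2} = -2 + 4 \left(-26\right)^{2} = -2 + 4 \cdot 676 = -2 + 2704 = 2702$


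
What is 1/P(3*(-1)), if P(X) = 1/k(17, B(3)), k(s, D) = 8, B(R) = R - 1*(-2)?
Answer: 8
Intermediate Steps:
B(R) = 2 + R (B(R) = R + 2 = 2 + R)
P(X) = ⅛ (P(X) = 1/8 = ⅛)
1/P(3*(-1)) = 1/(⅛) = 8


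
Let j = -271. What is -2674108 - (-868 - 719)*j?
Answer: -3104185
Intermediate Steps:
-2674108 - (-868 - 719)*j = -2674108 - (-868 - 719)*(-271) = -2674108 - (-1587)*(-271) = -2674108 - 1*430077 = -2674108 - 430077 = -3104185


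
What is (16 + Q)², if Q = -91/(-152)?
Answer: 6365529/23104 ≈ 275.52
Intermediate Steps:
Q = 91/152 (Q = -91*(-1/152) = 91/152 ≈ 0.59868)
(16 + Q)² = (16 + 91/152)² = (2523/152)² = 6365529/23104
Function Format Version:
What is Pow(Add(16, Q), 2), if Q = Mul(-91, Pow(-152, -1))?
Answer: Rational(6365529, 23104) ≈ 275.52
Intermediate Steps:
Q = Rational(91, 152) (Q = Mul(-91, Rational(-1, 152)) = Rational(91, 152) ≈ 0.59868)
Pow(Add(16, Q), 2) = Pow(Add(16, Rational(91, 152)), 2) = Pow(Rational(2523, 152), 2) = Rational(6365529, 23104)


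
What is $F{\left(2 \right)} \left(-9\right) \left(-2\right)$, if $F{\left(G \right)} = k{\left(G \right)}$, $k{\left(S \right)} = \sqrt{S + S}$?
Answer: $36$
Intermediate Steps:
$k{\left(S \right)} = \sqrt{2} \sqrt{S}$ ($k{\left(S \right)} = \sqrt{2 S} = \sqrt{2} \sqrt{S}$)
$F{\left(G \right)} = \sqrt{2} \sqrt{G}$
$F{\left(2 \right)} \left(-9\right) \left(-2\right) = \sqrt{2} \sqrt{2} \left(-9\right) \left(-2\right) = 2 \left(-9\right) \left(-2\right) = \left(-18\right) \left(-2\right) = 36$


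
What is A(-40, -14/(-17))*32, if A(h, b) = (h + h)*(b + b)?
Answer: -71680/17 ≈ -4216.5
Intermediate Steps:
A(h, b) = 4*b*h (A(h, b) = (2*h)*(2*b) = 4*b*h)
A(-40, -14/(-17))*32 = (4*(-14/(-17))*(-40))*32 = (4*(-14*(-1/17))*(-40))*32 = (4*(14/17)*(-40))*32 = -2240/17*32 = -71680/17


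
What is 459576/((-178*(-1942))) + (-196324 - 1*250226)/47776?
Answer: -16550614353/2064377072 ≈ -8.0172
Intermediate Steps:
459576/((-178*(-1942))) + (-196324 - 1*250226)/47776 = 459576/345676 + (-196324 - 250226)*(1/47776) = 459576*(1/345676) - 446550*1/47776 = 114894/86419 - 223275/23888 = -16550614353/2064377072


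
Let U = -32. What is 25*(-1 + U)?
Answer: -825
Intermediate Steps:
25*(-1 + U) = 25*(-1 - 32) = 25*(-33) = -825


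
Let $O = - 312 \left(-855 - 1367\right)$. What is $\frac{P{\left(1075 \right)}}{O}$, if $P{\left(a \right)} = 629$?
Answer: $\frac{629}{693264} \approx 0.0009073$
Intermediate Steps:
$O = 693264$ ($O = \left(-312\right) \left(-2222\right) = 693264$)
$\frac{P{\left(1075 \right)}}{O} = \frac{629}{693264}$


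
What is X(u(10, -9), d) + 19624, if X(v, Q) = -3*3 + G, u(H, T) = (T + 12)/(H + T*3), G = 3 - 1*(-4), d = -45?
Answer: 19622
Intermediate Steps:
G = 7 (G = 3 + 4 = 7)
u(H, T) = (12 + T)/(H + 3*T)
X(v, Q) = -2 (X(v, Q) = -3*3 + 7 = -9 + 7 = -2)
X(u(10, -9), d) + 19624 = -2 + 19624 = 19622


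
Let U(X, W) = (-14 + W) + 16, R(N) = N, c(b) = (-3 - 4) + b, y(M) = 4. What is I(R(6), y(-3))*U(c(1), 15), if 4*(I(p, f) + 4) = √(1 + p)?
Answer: -68 + 17*√7/4 ≈ -56.756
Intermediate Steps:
c(b) = -7 + b
U(X, W) = 2 + W
I(p, f) = -4 + √(1 + p)/4
I(R(6), y(-3))*U(c(1), 15) = (-4 + √(1 + 6)/4)*(2 + 15) = (-4 + √7/4)*17 = -68 + 17*√7/4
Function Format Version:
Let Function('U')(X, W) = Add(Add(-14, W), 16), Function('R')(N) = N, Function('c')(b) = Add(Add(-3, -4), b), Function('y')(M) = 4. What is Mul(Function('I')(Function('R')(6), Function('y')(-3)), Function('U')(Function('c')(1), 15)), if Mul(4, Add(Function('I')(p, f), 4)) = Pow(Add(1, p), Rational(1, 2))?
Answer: Add(-68, Mul(Rational(17, 4), Pow(7, Rational(1, 2)))) ≈ -56.756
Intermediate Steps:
Function('c')(b) = Add(-7, b)
Function('U')(X, W) = Add(2, W)
Function('I')(p, f) = Add(-4, Mul(Rational(1, 4), Pow(Add(1, p), Rational(1, 2))))
Mul(Function('I')(Function('R')(6), Function('y')(-3)), Function('U')(Function('c')(1), 15)) = Mul(Add(-4, Mul(Rational(1, 4), Pow(Add(1, 6), Rational(1, 2)))), Add(2, 15)) = Mul(Add(-4, Mul(Rational(1, 4), Pow(7, Rational(1, 2)))), 17) = Add(-68, Mul(Rational(17, 4), Pow(7, Rational(1, 2))))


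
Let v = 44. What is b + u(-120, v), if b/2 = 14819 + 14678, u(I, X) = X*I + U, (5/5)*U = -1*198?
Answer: 53516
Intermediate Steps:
U = -198 (U = -1*198 = -198)
u(I, X) = -198 + I*X (u(I, X) = X*I - 198 = I*X - 198 = -198 + I*X)
b = 58994 (b = 2*(14819 + 14678) = 2*29497 = 58994)
b + u(-120, v) = 58994 + (-198 - 120*44) = 58994 + (-198 - 5280) = 58994 - 5478 = 53516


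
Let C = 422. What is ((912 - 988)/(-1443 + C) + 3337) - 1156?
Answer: 2226877/1021 ≈ 2181.1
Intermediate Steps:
((912 - 988)/(-1443 + C) + 3337) - 1156 = ((912 - 988)/(-1443 + 422) + 3337) - 1156 = (-76/(-1021) + 3337) - 1156 = (-76*(-1/1021) + 3337) - 1156 = (76/1021 + 3337) - 1156 = 3407153/1021 - 1156 = 2226877/1021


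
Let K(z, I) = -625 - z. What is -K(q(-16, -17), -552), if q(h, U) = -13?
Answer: 612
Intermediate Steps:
-K(q(-16, -17), -552) = -(-625 - 1*(-13)) = -(-625 + 13) = -1*(-612) = 612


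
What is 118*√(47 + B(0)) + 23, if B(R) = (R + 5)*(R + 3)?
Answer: 23 + 118*√62 ≈ 952.13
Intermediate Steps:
B(R) = (3 + R)*(5 + R) (B(R) = (5 + R)*(3 + R) = (3 + R)*(5 + R))
118*√(47 + B(0)) + 23 = 118*√(47 + (15 + 0² + 8*0)) + 23 = 118*√(47 + (15 + 0 + 0)) + 23 = 118*√(47 + 15) + 23 = 118*√62 + 23 = 23 + 118*√62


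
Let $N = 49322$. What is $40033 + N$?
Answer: $89355$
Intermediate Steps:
$40033 + N = 40033 + 49322 = 89355$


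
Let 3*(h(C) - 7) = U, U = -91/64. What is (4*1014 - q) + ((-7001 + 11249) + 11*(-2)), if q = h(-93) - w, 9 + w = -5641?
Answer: 504091/192 ≈ 2625.5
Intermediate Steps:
U = -91/64 (U = -91*1/64 = -91/64 ≈ -1.4219)
h(C) = 1253/192 (h(C) = 7 + (⅓)*(-91/64) = 7 - 91/192 = 1253/192)
w = -5650 (w = -9 - 5641 = -5650)
q = 1086053/192 (q = 1253/192 - 1*(-5650) = 1253/192 + 5650 = 1086053/192 ≈ 5656.5)
(4*1014 - q) + ((-7001 + 11249) + 11*(-2)) = (4*1014 - 1*1086053/192) + ((-7001 + 11249) + 11*(-2)) = (4056 - 1086053/192) + (4248 - 22) = -307301/192 + 4226 = 504091/192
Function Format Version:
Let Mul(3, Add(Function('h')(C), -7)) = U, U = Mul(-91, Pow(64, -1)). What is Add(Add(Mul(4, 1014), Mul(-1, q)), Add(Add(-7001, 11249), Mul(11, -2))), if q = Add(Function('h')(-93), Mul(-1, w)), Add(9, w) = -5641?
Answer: Rational(504091, 192) ≈ 2625.5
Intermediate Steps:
U = Rational(-91, 64) (U = Mul(-91, Rational(1, 64)) = Rational(-91, 64) ≈ -1.4219)
Function('h')(C) = Rational(1253, 192) (Function('h')(C) = Add(7, Mul(Rational(1, 3), Rational(-91, 64))) = Add(7, Rational(-91, 192)) = Rational(1253, 192))
w = -5650 (w = Add(-9, -5641) = -5650)
q = Rational(1086053, 192) (q = Add(Rational(1253, 192), Mul(-1, -5650)) = Add(Rational(1253, 192), 5650) = Rational(1086053, 192) ≈ 5656.5)
Add(Add(Mul(4, 1014), Mul(-1, q)), Add(Add(-7001, 11249), Mul(11, -2))) = Add(Add(Mul(4, 1014), Mul(-1, Rational(1086053, 192))), Add(Add(-7001, 11249), Mul(11, -2))) = Add(Add(4056, Rational(-1086053, 192)), Add(4248, -22)) = Add(Rational(-307301, 192), 4226) = Rational(504091, 192)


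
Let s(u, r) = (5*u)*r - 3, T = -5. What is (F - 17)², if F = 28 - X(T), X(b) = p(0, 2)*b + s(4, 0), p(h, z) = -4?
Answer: 36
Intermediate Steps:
s(u, r) = -3 + 5*r*u (s(u, r) = 5*r*u - 3 = -3 + 5*r*u)
X(b) = -3 - 4*b (X(b) = -4*b + (-3 + 5*0*4) = -4*b + (-3 + 0) = -4*b - 3 = -3 - 4*b)
F = 11 (F = 28 - (-3 - 4*(-5)) = 28 - (-3 + 20) = 28 - 1*17 = 28 - 17 = 11)
(F - 17)² = (11 - 17)² = (-6)² = 36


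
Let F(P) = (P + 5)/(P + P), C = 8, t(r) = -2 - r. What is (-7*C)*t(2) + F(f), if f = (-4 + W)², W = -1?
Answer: 1123/5 ≈ 224.60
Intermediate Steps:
f = 25 (f = (-4 - 1)² = (-5)² = 25)
F(P) = (5 + P)/(2*P) (F(P) = (5 + P)/((2*P)) = (5 + P)*(1/(2*P)) = (5 + P)/(2*P))
(-7*C)*t(2) + F(f) = (-7*8)*(-2 - 1*2) + (½)*(5 + 25)/25 = -56*(-2 - 2) + (½)*(1/25)*30 = -56*(-4) + ⅗ = 224 + ⅗ = 1123/5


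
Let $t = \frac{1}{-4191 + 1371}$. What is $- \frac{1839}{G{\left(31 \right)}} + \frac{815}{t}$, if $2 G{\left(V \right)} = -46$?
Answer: $- \frac{52859061}{23} \approx -2.2982 \cdot 10^{6}$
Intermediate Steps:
$G{\left(V \right)} = -23$ ($G{\left(V \right)} = \frac{1}{2} \left(-46\right) = -23$)
$t = - \frac{1}{2820}$ ($t = \frac{1}{-2820} = - \frac{1}{2820} \approx -0.00035461$)
$- \frac{1839}{G{\left(31 \right)}} + \frac{815}{t} = - \frac{1839}{-23} + \frac{815}{- \frac{1}{2820}} = \left(-1839\right) \left(- \frac{1}{23}\right) + 815 \left(-2820\right) = \frac{1839}{23} - 2298300 = - \frac{52859061}{23}$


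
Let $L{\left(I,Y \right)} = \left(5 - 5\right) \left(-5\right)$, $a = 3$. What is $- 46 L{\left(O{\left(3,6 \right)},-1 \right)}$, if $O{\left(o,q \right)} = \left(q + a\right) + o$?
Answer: $0$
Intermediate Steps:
$O{\left(o,q \right)} = 3 + o + q$ ($O{\left(o,q \right)} = \left(q + 3\right) + o = \left(3 + q\right) + o = 3 + o + q$)
$L{\left(I,Y \right)} = 0$ ($L{\left(I,Y \right)} = 0 \left(-5\right) = 0$)
$- 46 L{\left(O{\left(3,6 \right)},-1 \right)} = \left(-46\right) 0 = 0$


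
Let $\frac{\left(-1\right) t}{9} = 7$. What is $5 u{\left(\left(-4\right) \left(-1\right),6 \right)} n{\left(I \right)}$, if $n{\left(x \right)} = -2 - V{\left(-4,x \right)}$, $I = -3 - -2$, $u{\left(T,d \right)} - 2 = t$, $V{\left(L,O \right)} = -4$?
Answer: $-610$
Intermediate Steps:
$t = -63$ ($t = \left(-9\right) 7 = -63$)
$u{\left(T,d \right)} = -61$ ($u{\left(T,d \right)} = 2 - 63 = -61$)
$I = -1$ ($I = -3 + 2 = -1$)
$n{\left(x \right)} = 2$ ($n{\left(x \right)} = -2 - -4 = -2 + 4 = 2$)
$5 u{\left(\left(-4\right) \left(-1\right),6 \right)} n{\left(I \right)} = 5 \left(-61\right) 2 = \left(-305\right) 2 = -610$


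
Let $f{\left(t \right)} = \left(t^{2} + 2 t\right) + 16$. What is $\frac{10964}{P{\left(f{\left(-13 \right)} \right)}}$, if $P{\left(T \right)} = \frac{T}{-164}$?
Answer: $- \frac{1798096}{159} \approx -11309.0$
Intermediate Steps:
$f{\left(t \right)} = 16 + t^{2} + 2 t$
$P{\left(T \right)} = - \frac{T}{164}$ ($P{\left(T \right)} = T \left(- \frac{1}{164}\right) = - \frac{T}{164}$)
$\frac{10964}{P{\left(f{\left(-13 \right)} \right)}} = \frac{10964}{\left(- \frac{1}{164}\right) \left(16 + \left(-13\right)^{2} + 2 \left(-13\right)\right)} = \frac{10964}{\left(- \frac{1}{164}\right) \left(16 + 169 - 26\right)} = \frac{10964}{\left(- \frac{1}{164}\right) 159} = \frac{10964}{- \frac{159}{164}} = 10964 \left(- \frac{164}{159}\right) = - \frac{1798096}{159}$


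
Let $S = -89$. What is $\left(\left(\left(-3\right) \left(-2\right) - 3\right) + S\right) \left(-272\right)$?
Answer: $23392$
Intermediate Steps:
$\left(\left(\left(-3\right) \left(-2\right) - 3\right) + S\right) \left(-272\right) = \left(\left(\left(-3\right) \left(-2\right) - 3\right) - 89\right) \left(-272\right) = \left(\left(6 - 3\right) - 89\right) \left(-272\right) = \left(3 - 89\right) \left(-272\right) = \left(-86\right) \left(-272\right) = 23392$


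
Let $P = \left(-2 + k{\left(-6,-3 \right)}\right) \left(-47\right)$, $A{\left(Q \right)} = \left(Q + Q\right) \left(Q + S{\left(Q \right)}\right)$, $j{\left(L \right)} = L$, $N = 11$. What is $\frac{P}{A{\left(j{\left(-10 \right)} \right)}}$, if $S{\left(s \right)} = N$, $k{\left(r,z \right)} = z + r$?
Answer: $- \frac{517}{20} \approx -25.85$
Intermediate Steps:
$k{\left(r,z \right)} = r + z$
$S{\left(s \right)} = 11$
$A{\left(Q \right)} = 2 Q \left(11 + Q\right)$ ($A{\left(Q \right)} = \left(Q + Q\right) \left(Q + 11\right) = 2 Q \left(11 + Q\right)$)
$P = 517$ ($P = \left(-2 - 9\right) \left(-47\right) = \left(-11\right) \left(-47\right) = 517$)
$\frac{P}{A{\left(j{\left(-10 \right)} \right)}} = \frac{517}{2 \left(-10\right) \left(11 - 10\right)} = \frac{517}{2 \left(-10\right) 1} = \frac{517}{-20} = 517 \left(- \frac{1}{20}\right) = - \frac{517}{20}$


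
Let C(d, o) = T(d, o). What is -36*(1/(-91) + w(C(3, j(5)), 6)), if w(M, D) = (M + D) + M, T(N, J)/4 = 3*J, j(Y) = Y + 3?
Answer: -648612/91 ≈ -7127.6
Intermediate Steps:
j(Y) = 3 + Y
T(N, J) = 12*J (T(N, J) = 4*(3*J) = 12*J)
C(d, o) = 12*o
w(M, D) = D + 2*M (w(M, D) = (D + M) + M = D + 2*M)
-36*(1/(-91) + w(C(3, j(5)), 6)) = -36*(1/(-91) + (6 + 2*(12*(3 + 5)))) = -36*(-1/91 + (6 + 2*(12*8))) = -36*(-1/91 + (6 + 2*96)) = -36*(-1/91 + (6 + 192)) = -36*(-1/91 + 198) = -36*18017/91 = -648612/91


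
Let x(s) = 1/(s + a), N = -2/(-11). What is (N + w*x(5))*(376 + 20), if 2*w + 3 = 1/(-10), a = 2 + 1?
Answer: -189/40 ≈ -4.7250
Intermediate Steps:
a = 3
w = -31/20 (w = -3/2 + (1/2)/(-10) = -3/2 + (1/2)*(-1/10) = -3/2 - 1/20 = -31/20 ≈ -1.5500)
N = 2/11 (N = -2*(-1/11) = 2/11 ≈ 0.18182)
x(s) = 1/(3 + s) (x(s) = 1/(s + 3) = 1/(3 + s))
(N + w*x(5))*(376 + 20) = (2/11 - 31/(20*(3 + 5)))*(376 + 20) = (2/11 - 31/20/8)*396 = (2/11 - 31/20*1/8)*396 = (2/11 - 31/160)*396 = -21/1760*396 = -189/40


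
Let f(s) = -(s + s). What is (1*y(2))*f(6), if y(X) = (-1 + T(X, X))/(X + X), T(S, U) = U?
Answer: -3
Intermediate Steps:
f(s) = -2*s
y(X) = (-1 + X)/(2*X) (y(X) = (-1 + X)/(X + X) = (-1 + X)/((2*X)) = (-1 + X)*(1/(2*X)) = (-1 + X)/(2*X))
(1*y(2))*f(6) = (1*((½)*(-1 + 2)/2))*(-2*6) = (1*((½)*(½)*1))*(-12) = (1*(¼))*(-12) = (¼)*(-12) = -3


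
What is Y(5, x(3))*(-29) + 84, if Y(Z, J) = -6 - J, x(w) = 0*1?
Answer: 258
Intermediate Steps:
x(w) = 0
Y(5, x(3))*(-29) + 84 = (-6 - 1*0)*(-29) + 84 = (-6 + 0)*(-29) + 84 = -6*(-29) + 84 = 174 + 84 = 258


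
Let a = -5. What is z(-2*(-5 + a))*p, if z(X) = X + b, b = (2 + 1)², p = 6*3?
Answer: 522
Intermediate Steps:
p = 18
b = 9 (b = 3² = 9)
z(X) = 9 + X (z(X) = X + 9 = 9 + X)
z(-2*(-5 + a))*p = (9 - 2*(-5 - 5))*18 = (9 - 2*(-10))*18 = (9 + 20)*18 = 29*18 = 522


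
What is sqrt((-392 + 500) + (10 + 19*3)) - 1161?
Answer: -1161 + 5*sqrt(7) ≈ -1147.8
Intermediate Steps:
sqrt((-392 + 500) + (10 + 19*3)) - 1161 = sqrt(108 + (10 + 57)) - 1161 = sqrt(108 + 67) - 1161 = sqrt(175) - 1161 = 5*sqrt(7) - 1161 = -1161 + 5*sqrt(7)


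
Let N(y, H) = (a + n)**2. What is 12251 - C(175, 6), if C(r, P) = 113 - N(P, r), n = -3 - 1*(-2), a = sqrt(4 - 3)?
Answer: 12138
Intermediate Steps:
a = 1 (a = sqrt(1) = 1)
n = -1 (n = -3 + 2 = -1)
N(y, H) = 0 (N(y, H) = (1 - 1)**2 = 0**2 = 0)
C(r, P) = 113 (C(r, P) = 113 - 1*0 = 113 + 0 = 113)
12251 - C(175, 6) = 12251 - 1*113 = 12251 - 113 = 12138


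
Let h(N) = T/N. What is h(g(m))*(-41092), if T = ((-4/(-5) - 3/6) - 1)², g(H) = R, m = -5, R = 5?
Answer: -503377/125 ≈ -4027.0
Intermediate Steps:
g(H) = 5
T = 49/100 (T = ((-4*(-⅕) - 3*⅙) - 1)² = ((⅘ - ½) - 1)² = (3/10 - 1)² = (-7/10)² = 49/100 ≈ 0.49000)
h(N) = 49/(100*N)
h(g(m))*(-41092) = ((49/100)/5)*(-41092) = ((49/100)*(⅕))*(-41092) = (49/500)*(-41092) = -503377/125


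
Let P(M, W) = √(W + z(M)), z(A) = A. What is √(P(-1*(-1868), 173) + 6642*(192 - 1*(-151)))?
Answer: √(2278206 + √2041) ≈ 1509.4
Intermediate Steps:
P(M, W) = √(M + W) (P(M, W) = √(W + M) = √(M + W))
√(P(-1*(-1868), 173) + 6642*(192 - 1*(-151))) = √(√(-1*(-1868) + 173) + 6642*(192 - 1*(-151))) = √(√(1868 + 173) + 6642*(192 + 151)) = √(√2041 + 6642*343) = √(√2041 + 2278206) = √(2278206 + √2041)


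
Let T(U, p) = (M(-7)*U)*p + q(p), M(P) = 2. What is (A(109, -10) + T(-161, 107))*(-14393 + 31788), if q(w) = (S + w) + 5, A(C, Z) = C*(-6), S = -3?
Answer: -608807605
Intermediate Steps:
A(C, Z) = -6*C
q(w) = 2 + w (q(w) = (-3 + w) + 5 = 2 + w)
T(U, p) = 2 + p + 2*U*p (T(U, p) = (2*U)*p + (2 + p) = 2*U*p + (2 + p) = 2 + p + 2*U*p)
(A(109, -10) + T(-161, 107))*(-14393 + 31788) = (-6*109 + (2 + 107 + 2*(-161)*107))*(-14393 + 31788) = (-654 + (2 + 107 - 34454))*17395 = (-654 - 34345)*17395 = -34999*17395 = -608807605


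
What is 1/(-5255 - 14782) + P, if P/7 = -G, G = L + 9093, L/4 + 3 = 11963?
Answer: -7985365648/20037 ≈ -3.9853e+5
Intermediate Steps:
L = 47840 (L = -12 + 4*11963 = -12 + 47852 = 47840)
G = 56933 (G = 47840 + 9093 = 56933)
P = -398531 (P = 7*(-1*56933) = 7*(-56933) = -398531)
1/(-5255 - 14782) + P = 1/(-5255 - 14782) - 398531 = 1/(-20037) - 398531 = -1/20037 - 398531 = -7985365648/20037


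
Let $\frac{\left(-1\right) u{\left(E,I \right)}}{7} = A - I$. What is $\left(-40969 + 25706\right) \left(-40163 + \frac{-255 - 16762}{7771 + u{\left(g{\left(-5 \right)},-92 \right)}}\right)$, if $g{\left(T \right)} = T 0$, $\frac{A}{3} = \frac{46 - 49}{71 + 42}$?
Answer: $\frac{493754469345989}{805414} \approx 6.1304 \cdot 10^{8}$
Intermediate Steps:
$A = - \frac{9}{113}$ ($A = 3 \frac{46 - 49}{71 + 42} = 3 \left(- \frac{3}{113}\right) = - \frac{9}{113} \approx -0.079646$)
$g{\left(T \right)} = 0$
$u{\left(E,I \right)} = \frac{63}{113} + 7 I$ ($u{\left(E,I \right)} = - 7 \left(- \frac{9}{113} - I\right) = \frac{63}{113} + 7 I$)
$\left(-40969 + 25706\right) \left(-40163 + \frac{-255 - 16762}{7771 + u{\left(g{\left(-5 \right)},-92 \right)}}\right) = \left(-40969 + 25706\right) \left(-40163 + \frac{-255 - 16762}{7771 + \left(\frac{63}{113} + 7 \left(-92\right)\right)}\right) = - 15263 \left(-40163 - \frac{17017}{7771 + \left(\frac{63}{113} - 644\right)}\right) = - 15263 \left(-40163 - \frac{17017}{7771 - \frac{72709}{113}}\right) = - 15263 \left(-40163 - \frac{17017}{\frac{805414}{113}}\right) = - 15263 \left(-40163 - \frac{1922921}{805414}\right) = \left(-15263\right) \left(- \frac{32349765403}{805414}\right) = \frac{493754469345989}{805414}$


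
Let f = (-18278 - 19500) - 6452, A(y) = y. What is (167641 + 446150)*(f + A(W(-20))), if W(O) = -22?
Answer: -27161479332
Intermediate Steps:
f = -44230 (f = -37778 - 6452 = -44230)
(167641 + 446150)*(f + A(W(-20))) = (167641 + 446150)*(-44230 - 22) = 613791*(-44252) = -27161479332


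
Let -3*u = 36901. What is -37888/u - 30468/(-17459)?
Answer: 3108759444/644254559 ≈ 4.8254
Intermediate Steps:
u = -36901/3 (u = -⅓*36901 = -36901/3 ≈ -12300.)
-37888/u - 30468/(-17459) = -37888/(-36901/3) - 30468/(-17459) = -37888*(-3/36901) - 30468*(-1/17459) = 113664/36901 + 30468/17459 = 3108759444/644254559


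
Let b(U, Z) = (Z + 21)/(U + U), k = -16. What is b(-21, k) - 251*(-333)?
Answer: 3510481/42 ≈ 83583.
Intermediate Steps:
b(U, Z) = (21 + Z)/(2*U) (b(U, Z) = (21 + Z)/((2*U)) = (21 + Z)*(1/(2*U)) = (21 + Z)/(2*U))
b(-21, k) - 251*(-333) = (½)*(21 - 16)/(-21) - 251*(-333) = (½)*(-1/21)*5 + 83583 = -5/42 + 83583 = 3510481/42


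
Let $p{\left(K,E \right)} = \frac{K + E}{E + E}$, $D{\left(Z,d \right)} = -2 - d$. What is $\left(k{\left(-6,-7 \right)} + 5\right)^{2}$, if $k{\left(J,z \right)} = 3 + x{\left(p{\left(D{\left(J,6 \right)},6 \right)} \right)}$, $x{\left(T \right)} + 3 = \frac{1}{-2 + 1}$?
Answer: $16$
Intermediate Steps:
$p{\left(K,E \right)} = \frac{E + K}{2 E}$
$x{\left(T \right)} = -4$ ($x{\left(T \right)} = -3 + \frac{1}{-2 + 1} = -3 + \frac{1}{-1} = -3 - 1 = -4$)
$k{\left(J,z \right)} = -1$ ($k{\left(J,z \right)} = 3 - 4 = -1$)
$\left(k{\left(-6,-7 \right)} + 5\right)^{2} = \left(-1 + 5\right)^{2} = 4^{2} = 16$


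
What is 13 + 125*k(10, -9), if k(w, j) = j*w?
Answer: -11237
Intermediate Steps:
13 + 125*k(10, -9) = 13 + 125*(-9*10) = 13 + 125*(-90) = 13 - 11250 = -11237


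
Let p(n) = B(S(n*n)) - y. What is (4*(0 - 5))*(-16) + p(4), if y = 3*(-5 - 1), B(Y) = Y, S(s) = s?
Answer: 354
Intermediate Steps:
y = -18 (y = 3*(-6) = -18)
p(n) = 18 + n² (p(n) = n*n - 1*(-18) = n² + 18 = 18 + n²)
(4*(0 - 5))*(-16) + p(4) = (4*(0 - 5))*(-16) + (18 + 4²) = (4*(-5))*(-16) + (18 + 16) = -20*(-16) + 34 = 320 + 34 = 354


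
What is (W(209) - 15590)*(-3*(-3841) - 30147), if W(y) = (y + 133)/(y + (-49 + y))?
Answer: 11903566848/41 ≈ 2.9033e+8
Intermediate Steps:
W(y) = (133 + y)/(-49 + 2*y)
(W(209) - 15590)*(-3*(-3841) - 30147) = ((133 + 209)/(-49 + 2*209) - 15590)*(-3*(-3841) - 30147) = (342/(-49 + 418) - 15590)*(11523 - 30147) = (342/369 - 15590)*(-18624) = ((1/369)*342 - 15590)*(-18624) = (38/41 - 15590)*(-18624) = -639152/41*(-18624) = 11903566848/41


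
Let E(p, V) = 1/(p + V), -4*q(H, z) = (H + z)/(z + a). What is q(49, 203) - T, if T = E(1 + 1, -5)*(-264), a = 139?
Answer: -3351/38 ≈ -88.184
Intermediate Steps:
q(H, z) = -(H + z)/(4*(139 + z)) (q(H, z) = -(H + z)/(4*(z + 139)) = -(H + z)/(4*(139 + z)))
E(p, V) = 1/(V + p)
T = 88 (T = -264/(-5 + (1 + 1)) = -264/(-5 + 2) = -264/(-3) = -1/3*(-264) = 88)
q(49, 203) - T = (-1*49 - 1*203)/(4*(139 + 203)) - 1*88 = (1/4)*(-49 - 203)/342 - 88 = (1/4)*(1/342)*(-252) - 88 = -7/38 - 88 = -3351/38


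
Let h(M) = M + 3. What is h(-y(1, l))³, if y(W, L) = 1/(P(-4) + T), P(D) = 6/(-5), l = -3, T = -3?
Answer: 314432/9261 ≈ 33.952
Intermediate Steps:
P(D) = -6/5 (P(D) = 6*(-⅕) = -6/5)
y(W, L) = -5/21 (y(W, L) = 1/(-6/5 - 3) = 1/(-21/5) = -5/21)
h(M) = 3 + M
h(-y(1, l))³ = (3 - 1*(-5/21))³ = (3 + 5/21)³ = (68/21)³ = 314432/9261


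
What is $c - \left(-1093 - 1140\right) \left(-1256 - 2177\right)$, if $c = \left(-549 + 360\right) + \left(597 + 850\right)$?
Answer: $-7664631$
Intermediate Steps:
$c = 1258$ ($c = -189 + 1447 = 1258$)
$c - \left(-1093 - 1140\right) \left(-1256 - 2177\right) = 1258 - \left(-1093 - 1140\right) \left(-1256 - 2177\right) = 1258 - \left(-1093 - 1140\right) \left(-3433\right) = 1258 - \left(-2233\right) \left(-3433\right) = 1258 - 7665889 = -7664631$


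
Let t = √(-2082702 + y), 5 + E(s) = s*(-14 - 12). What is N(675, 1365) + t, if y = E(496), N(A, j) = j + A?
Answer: 2040 + I*√2095603 ≈ 2040.0 + 1447.6*I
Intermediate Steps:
N(A, j) = A + j
E(s) = -5 - 26*s (E(s) = -5 + s*(-14 - 12) = -5 + s*(-26) = -5 - 26*s)
y = -12901 (y = -5 - 26*496 = -5 - 12896 = -12901)
t = I*√2095603 (t = √(-2082702 - 12901) = √(-2095603) = I*√2095603 ≈ 1447.6*I)
N(675, 1365) + t = (675 + 1365) + I*√2095603 = 2040 + I*√2095603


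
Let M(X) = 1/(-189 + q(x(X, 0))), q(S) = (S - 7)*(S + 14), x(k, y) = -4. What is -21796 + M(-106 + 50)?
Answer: -6517005/299 ≈ -21796.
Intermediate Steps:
q(S) = (-7 + S)*(14 + S)
M(X) = -1/299 (M(X) = 1/(-189 + (-98 + (-4)² + 7*(-4))) = 1/(-189 + (-98 + 16 - 28)) = 1/(-189 - 110) = 1/(-299) = -1/299)
-21796 + M(-106 + 50) = -21796 - 1/299 = -6517005/299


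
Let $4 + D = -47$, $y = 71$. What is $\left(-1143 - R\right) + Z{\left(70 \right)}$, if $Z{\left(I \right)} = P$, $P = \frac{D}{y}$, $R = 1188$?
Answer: $- \frac{165552}{71} \approx -2331.7$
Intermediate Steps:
$D = -51$ ($D = -4 - 47 = -51$)
$P = - \frac{51}{71} \approx -0.71831$
$Z{\left(I \right)} = - \frac{51}{71}$
$\left(-1143 - R\right) + Z{\left(70 \right)} = \left(-1143 - 1188\right) - \frac{51}{71} = -2331 - \frac{51}{71} = - \frac{165552}{71}$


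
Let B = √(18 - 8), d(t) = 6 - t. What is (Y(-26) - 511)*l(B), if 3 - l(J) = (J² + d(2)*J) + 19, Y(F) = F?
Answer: 13962 + 2148*√10 ≈ 20755.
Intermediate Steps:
B = √10 ≈ 3.1623
l(J) = -16 - J² - 4*J (l(J) = 3 - ((J² + (6 - 1*2)*J) + 19) = 3 - ((J² + (6 - 2)*J) + 19) = 3 - ((J² + 4*J) + 19) = 3 - (19 + J² + 4*J) = 3 + (-19 - J² - 4*J) = -16 - J² - 4*J)
(Y(-26) - 511)*l(B) = (-26 - 511)*(-16 - (√10)² - 4*√10) = -537*(-16 - 1*10 - 4*√10) = -537*(-16 - 10 - 4*√10) = -537*(-26 - 4*√10) = 13962 + 2148*√10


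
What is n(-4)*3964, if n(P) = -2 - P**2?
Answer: -71352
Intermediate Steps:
n(-4)*3964 = (-2 - 1*(-4)**2)*3964 = (-2 - 1*16)*3964 = (-2 - 16)*3964 = -18*3964 = -71352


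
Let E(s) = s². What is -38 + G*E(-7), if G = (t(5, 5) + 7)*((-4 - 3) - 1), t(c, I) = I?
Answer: -4742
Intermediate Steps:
G = -96 (G = (5 + 7)*((-4 - 3) - 1) = 12*(-7 - 1) = 12*(-8) = -96)
-38 + G*E(-7) = -38 - 96*(-7)² = -38 - 96*49 = -38 - 4704 = -4742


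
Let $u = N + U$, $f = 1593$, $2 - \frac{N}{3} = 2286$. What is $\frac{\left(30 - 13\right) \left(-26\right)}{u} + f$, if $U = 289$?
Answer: $\frac{10455301}{6563} \approx 1593.1$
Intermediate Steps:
$N = -6852$ ($N = 6 - 6858 = -6852$)
$u = -6563$ ($u = -6852 + 289 = -6563$)
$\frac{\left(30 - 13\right) \left(-26\right)}{u} + f = \frac{\left(30 - 13\right) \left(-26\right)}{-6563} + 1593 = 17 \left(-26\right) \left(- \frac{1}{6563}\right) + 1593 = \left(-442\right) \left(- \frac{1}{6563}\right) + 1593 = \frac{442}{6563} + 1593 = \frac{10455301}{6563}$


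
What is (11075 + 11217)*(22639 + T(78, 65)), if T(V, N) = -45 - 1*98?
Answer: 501480832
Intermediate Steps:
T(V, N) = -143 (T(V, N) = -45 - 98 = -143)
(11075 + 11217)*(22639 + T(78, 65)) = (11075 + 11217)*(22639 - 143) = 22292*22496 = 501480832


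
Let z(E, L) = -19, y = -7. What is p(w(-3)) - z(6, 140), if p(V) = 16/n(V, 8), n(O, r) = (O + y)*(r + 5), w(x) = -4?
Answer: 2701/143 ≈ 18.888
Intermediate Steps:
n(O, r) = (-7 + O)*(5 + r) (n(O, r) = (O - 7)*(r + 5) = (-7 + O)*(5 + r))
p(V) = 16/(-91 + 13*V) (p(V) = 16/(-35 - 7*8 + 5*V + V*8) = 16/(-35 - 56 + 5*V + 8*V) = 16/(-91 + 13*V))
p(w(-3)) - z(6, 140) = 16/(13*(-7 - 4)) - 1*(-19) = (16/13)/(-11) + 19 = (16/13)*(-1/11) + 19 = -16/143 + 19 = 2701/143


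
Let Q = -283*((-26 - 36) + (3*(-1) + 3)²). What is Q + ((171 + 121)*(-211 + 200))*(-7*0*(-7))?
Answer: 17546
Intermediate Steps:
Q = 17546 (Q = -283*(-62 + (-3 + 3)²) = -283*(-62 + 0²) = -283*(-62 + 0) = -283*(-62) = 17546)
Q + ((171 + 121)*(-211 + 200))*(-7*0*(-7)) = 17546 + ((171 + 121)*(-211 + 200))*(-7*0*(-7)) = 17546 + (292*(-11))*(0*(-7)) = 17546 - 3212*0 = 17546 + 0 = 17546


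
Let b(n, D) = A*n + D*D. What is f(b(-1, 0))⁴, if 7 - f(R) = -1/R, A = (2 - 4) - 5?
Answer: 6250000/2401 ≈ 2603.1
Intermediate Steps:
A = -7 (A = -2 - 5 = -7)
b(n, D) = D² - 7*n (b(n, D) = -7*n + D*D = -7*n + D² = D² - 7*n)
f(R) = 7 + 1/R (f(R) = 7 - (-1)/R = 7 + 1/R)
f(b(-1, 0))⁴ = (7 + 1/(0² - 7*(-1)))⁴ = (7 + 1/(0 + 7))⁴ = (7 + 1/7)⁴ = (7 + ⅐)⁴ = (50/7)⁴ = 6250000/2401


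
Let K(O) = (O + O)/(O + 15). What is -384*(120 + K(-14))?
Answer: -35328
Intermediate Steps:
K(O) = 2*O/(15 + O) (K(O) = (2*O)/(15 + O) = 2*O/(15 + O))
-384*(120 + K(-14)) = -384*(120 + 2*(-14)/(15 - 14)) = -384*(120 + 2*(-14)/1) = -384*(120 + 2*(-14)*1) = -384*(120 - 28) = -384*92 = -35328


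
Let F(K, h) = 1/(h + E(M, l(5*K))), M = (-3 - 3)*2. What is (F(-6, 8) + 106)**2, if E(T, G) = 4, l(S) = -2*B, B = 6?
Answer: 1620529/144 ≈ 11254.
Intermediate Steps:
l(S) = -12 (l(S) = -2*6 = -12)
M = -12 (M = -6*2 = -12)
F(K, h) = 1/(4 + h) (F(K, h) = 1/(h + 4) = 1/(4 + h))
(F(-6, 8) + 106)**2 = (1/(4 + 8) + 106)**2 = (1/12 + 106)**2 = (1273/12)**2 = 1620529/144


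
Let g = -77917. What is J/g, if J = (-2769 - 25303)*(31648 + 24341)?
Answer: 1571723208/77917 ≈ 20172.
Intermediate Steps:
J = -1571723208 (J = -28072*55989 = -1571723208)
J/g = -1571723208/(-77917) = -1571723208*(-1/77917) = 1571723208/77917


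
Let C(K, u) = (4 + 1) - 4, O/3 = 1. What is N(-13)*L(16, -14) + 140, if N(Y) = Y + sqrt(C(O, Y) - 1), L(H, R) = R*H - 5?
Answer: 3117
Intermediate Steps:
O = 3 (O = 3*1 = 3)
L(H, R) = -5 + H*R (L(H, R) = H*R - 5 = -5 + H*R)
C(K, u) = 1 (C(K, u) = 5 - 4 = 1)
N(Y) = Y (N(Y) = Y + sqrt(1 - 1) = Y + sqrt(0) = Y + 0 = Y)
N(-13)*L(16, -14) + 140 = -13*(-5 + 16*(-14)) + 140 = -13*(-5 - 224) + 140 = -13*(-229) + 140 = 2977 + 140 = 3117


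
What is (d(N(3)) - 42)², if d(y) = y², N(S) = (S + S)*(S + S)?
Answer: 1572516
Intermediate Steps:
N(S) = 4*S² (N(S) = (2*S)*(2*S) = 4*S²)
(d(N(3)) - 42)² = ((4*3²)² - 42)² = ((4*9)² - 42)² = (36² - 42)² = (1296 - 42)² = 1254² = 1572516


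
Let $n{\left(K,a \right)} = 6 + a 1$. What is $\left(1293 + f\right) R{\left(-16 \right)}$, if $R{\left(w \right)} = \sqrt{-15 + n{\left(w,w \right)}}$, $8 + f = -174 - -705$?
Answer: $9080 i \approx 9080.0 i$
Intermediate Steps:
$f = 523$ ($f = -8 - -531 = -8 + \left(-174 + 705\right) = -8 + 531 = 523$)
$n{\left(K,a \right)} = 6 + a$
$R{\left(w \right)} = \sqrt{-9 + w}$ ($R{\left(w \right)} = \sqrt{-15 + \left(6 + w\right)} = \sqrt{-9 + w}$)
$\left(1293 + f\right) R{\left(-16 \right)} = \left(1293 + 523\right) \sqrt{-9 - 16} = 1816 \sqrt{-25} = 1816 \cdot 5 i = 9080 i$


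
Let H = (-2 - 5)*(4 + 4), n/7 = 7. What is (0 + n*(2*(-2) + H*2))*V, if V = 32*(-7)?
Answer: 1273216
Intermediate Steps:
n = 49 (n = 7*7 = 49)
V = -224
H = -56 (H = -7*8 = -56)
(0 + n*(2*(-2) + H*2))*V = (0 + 49*(2*(-2) - 56*2))*(-224) = (0 + 49*(-4 - 112))*(-224) = (0 + 49*(-116))*(-224) = (0 - 5684)*(-224) = -5684*(-224) = 1273216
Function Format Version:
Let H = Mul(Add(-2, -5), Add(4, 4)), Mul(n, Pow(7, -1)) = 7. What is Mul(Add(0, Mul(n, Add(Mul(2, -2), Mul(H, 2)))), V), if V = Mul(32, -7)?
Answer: 1273216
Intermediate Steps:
n = 49 (n = Mul(7, 7) = 49)
V = -224
H = -56 (H = Mul(-7, 8) = -56)
Mul(Add(0, Mul(n, Add(Mul(2, -2), Mul(H, 2)))), V) = Mul(Add(0, Mul(49, Add(Mul(2, -2), Mul(-56, 2)))), -224) = Mul(Add(0, Mul(49, Add(-4, -112))), -224) = Mul(Add(0, Mul(49, -116)), -224) = Mul(Add(0, -5684), -224) = Mul(-5684, -224) = 1273216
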